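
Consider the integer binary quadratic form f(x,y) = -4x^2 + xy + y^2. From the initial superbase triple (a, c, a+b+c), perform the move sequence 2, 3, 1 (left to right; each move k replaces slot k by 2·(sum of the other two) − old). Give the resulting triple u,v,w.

start (-4,1,-2) = (f(1,0),f(0,1),f(1,1))
replace slot 2: 2·((-4)+(-2)) − 1 = -13 → (-4,-13,-2)
replace slot 3: 2·((-4)+(-13)) − (-2) = -32 → (-4,-13,-32)
replace slot 1: 2·((-13)+(-32)) − (-4) = -86 → (-86,-13,-32)

-86,-13,-32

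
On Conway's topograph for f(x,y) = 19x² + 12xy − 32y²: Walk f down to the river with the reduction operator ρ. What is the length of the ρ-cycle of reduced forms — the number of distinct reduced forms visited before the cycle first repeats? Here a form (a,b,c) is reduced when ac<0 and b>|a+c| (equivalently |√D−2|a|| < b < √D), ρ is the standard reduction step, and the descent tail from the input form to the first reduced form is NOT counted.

D = 2576, ⌊√D⌋ = 50
descent: ρ → (-32,-12,19)
descent: ρ → (19,50,-1)  [lands on river]
river: ρ → (-1,50,19)
river: ρ → (19,26,-25)
river: ρ → (-25,24,20)
river: ρ → (20,16,-29)
river: ρ → (-29,42,7)
river: ρ → (7,42,-29)
river: ρ → (-29,16,20)
river: ρ → (20,24,-25)
river: ρ → (-25,26,19)
ρ-cycle length = 10 (tail of 2 descent steps not counted)

10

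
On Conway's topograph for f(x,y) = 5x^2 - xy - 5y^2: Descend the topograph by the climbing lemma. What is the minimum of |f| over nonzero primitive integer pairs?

descent: ρ → (-5,1,5)  [lands on river]
river: ρ → (5,9,-1)
river: ρ → (-1,9,5)
river: ρ → (5,1,-5)
river: ρ → (-5,9,1)
river: ρ → (1,9,-5)
closes: descent 1, river 6
min |a| on river = 1

1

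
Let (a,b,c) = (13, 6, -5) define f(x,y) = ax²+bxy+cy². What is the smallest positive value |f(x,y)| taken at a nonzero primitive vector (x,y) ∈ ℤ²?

descent: ρ → (-5,14,5)  [lands on river]
river: ρ → (5,16,-2)
river: ρ → (-2,16,5)
river: ρ → (5,14,-5)
river: ρ → (-5,16,2)
river: ρ → (2,16,-5)
closes: descent 1, river 6
min |a| on river = 2

2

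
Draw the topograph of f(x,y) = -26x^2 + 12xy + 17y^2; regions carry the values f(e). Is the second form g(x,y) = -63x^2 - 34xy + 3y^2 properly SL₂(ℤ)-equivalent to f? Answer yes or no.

D₁ = 1912, D₂ = 1912
river cycle of f (length 36): (17, 22, -21), (-21, 20, 18), (18, 16, -23), (-23, 30, 11), (11, 36, -14), (-14, 20, 27), (27, 34, -7), (-7, 36, 22), (22, 8, -21), (-21, 34, 9), … (26 more)
river cycle of g (length 36): (3, 40, -26), (-26, 12, 17), (17, 22, -21), (-21, 20, 18), (18, 16, -23), (-23, 30, 11), (11, 36, -14), (-14, 20, 27), (27, 34, -7), (-7, 36, 22), … (26 more)
cycles coincide ⇒ equivalent

yes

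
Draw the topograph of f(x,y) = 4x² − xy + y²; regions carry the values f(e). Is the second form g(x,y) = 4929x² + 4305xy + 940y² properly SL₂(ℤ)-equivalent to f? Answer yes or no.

D₁ = -15, D₂ = -15
f: flip: (4,-1,1)→(1,1,4)
f: reduced (well bottom): (1,1,4) with a≤c, −a<b≤a
g: flip: (4929,4305,940)→(940,-4305,4929)
g: translate: b→-545 (≡-4305 mod 1880), so (940,-4305,4929)→(940,-545,79)
g: flip: (940,-545,79)→(79,545,940)
g: translate: b→71 (≡545 mod 158), so (79,545,940)→(79,71,16)
g: flip: (79,71,16)→(16,-71,79)
g: translate: b→-7 (≡-71 mod 32), so (16,-71,79)→(16,-7,1)
g: flip: (16,-7,1)→(1,7,16)
g: translate: b→1 (≡7 mod 2), so (1,7,16)→(1,1,4)
g: reduced (well bottom): (1,1,4) with a≤c, −a<b≤a
reduced forms (1, 1, 4) vs (1, 1, 4) ⇒ equivalent

yes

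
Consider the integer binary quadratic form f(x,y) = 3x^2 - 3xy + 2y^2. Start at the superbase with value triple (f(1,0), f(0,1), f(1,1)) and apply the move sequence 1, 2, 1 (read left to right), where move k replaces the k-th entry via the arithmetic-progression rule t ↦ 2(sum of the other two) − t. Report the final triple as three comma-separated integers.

start (3,2,2) = (f(1,0),f(0,1),f(1,1))
replace slot 1: 2·(2+2) − 3 = 5 → (5,2,2)
replace slot 2: 2·(5+2) − 2 = 12 → (5,12,2)
replace slot 1: 2·(12+2) − 5 = 23 → (23,12,2)

23,12,2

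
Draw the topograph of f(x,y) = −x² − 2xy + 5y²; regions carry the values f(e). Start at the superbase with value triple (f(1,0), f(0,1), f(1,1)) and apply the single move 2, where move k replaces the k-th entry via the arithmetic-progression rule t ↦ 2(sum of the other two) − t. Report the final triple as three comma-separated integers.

start (-1,5,2) = (f(1,0),f(0,1),f(1,1))
replace slot 2: 2·((-1)+2) − 5 = -3 → (-1,-3,2)

-1,-3,2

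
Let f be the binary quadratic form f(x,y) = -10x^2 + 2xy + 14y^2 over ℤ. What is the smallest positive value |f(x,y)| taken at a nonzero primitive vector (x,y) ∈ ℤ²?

descent: ρ → (14,-2,-10)
descent: ρ → (-10,22,2)  [lands on river]
river: ρ → (2,22,-10)
river: ρ → (-10,18,6)
river: ρ → (6,18,-10)
closes: descent 2, river 4
min |a| on river = 2

2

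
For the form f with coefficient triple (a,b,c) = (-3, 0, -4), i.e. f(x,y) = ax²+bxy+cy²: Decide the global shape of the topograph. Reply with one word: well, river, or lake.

D = b²−4ac = 0² − 4·(-3)·(-4) = -48
D < 0 ⇒ definite ⇒ every region one sign ⇒ single well

well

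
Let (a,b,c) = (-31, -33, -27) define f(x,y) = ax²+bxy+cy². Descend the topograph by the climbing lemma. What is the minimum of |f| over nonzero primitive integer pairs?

translate: b→-29 (≡33 mod 62), so (31,33,27)→(31,-29,25)
flip: (31,-29,25)→(25,29,31)
translate: b→-21 (≡29 mod 50), so (25,29,31)→(25,-21,27)
reduced (well bottom): (25,-21,27) with a≤c, −a<b≤a
well minimum |f| = |-25| = 25 (negative-definite)

25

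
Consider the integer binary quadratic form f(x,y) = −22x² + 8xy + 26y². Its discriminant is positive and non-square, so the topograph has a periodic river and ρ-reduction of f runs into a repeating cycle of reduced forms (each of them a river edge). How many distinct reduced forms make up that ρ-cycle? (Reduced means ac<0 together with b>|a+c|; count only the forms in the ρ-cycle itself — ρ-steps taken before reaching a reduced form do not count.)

D = 2352, ⌊√D⌋ = 48
river: ρ → (26,44,-4)
river: ρ → (-4,44,26)
river: ρ → (26,8,-22)
river: ρ → (-22,36,12)
river: ρ → (12,36,-22)
river: ρ → (-22,8,26)
ρ-cycle length = 6 (tail of 0 descent steps not counted)

6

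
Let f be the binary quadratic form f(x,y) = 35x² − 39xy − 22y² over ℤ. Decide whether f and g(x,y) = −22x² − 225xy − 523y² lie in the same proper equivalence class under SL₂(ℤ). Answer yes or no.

D₁ = 4601, D₂ = 4601
river cycle of f (length 66): (-22, 39, 35), (35, 31, -26), (-26, 21, 40), (40, 59, -7), (-7, 67, 4), (4, 61, -55), (-55, 49, 10), (10, 51, -50), (-50, 49, 11), (11, 61, -20), … (56 more)
river cycle of g (length 66): (-22, 39, 35), (35, 31, -26), (-26, 21, 40), (40, 59, -7), (-7, 67, 4), (4, 61, -55), (-55, 49, 10), (10, 51, -50), (-50, 49, 11), (11, 61, -20), … (56 more)
cycles coincide ⇒ equivalent

yes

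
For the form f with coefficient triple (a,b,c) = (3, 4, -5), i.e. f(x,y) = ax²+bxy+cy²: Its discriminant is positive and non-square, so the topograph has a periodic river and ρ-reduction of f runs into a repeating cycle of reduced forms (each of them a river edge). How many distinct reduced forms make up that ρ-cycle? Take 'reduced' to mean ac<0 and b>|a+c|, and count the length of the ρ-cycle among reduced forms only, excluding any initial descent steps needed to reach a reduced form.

D = 76, ⌊√D⌋ = 8
river: ρ → (-5,6,2)
river: ρ → (2,6,-5)
river: ρ → (-5,4,3)
river: ρ → (3,8,-1)
river: ρ → (-1,8,3)
river: ρ → (3,4,-5)
ρ-cycle length = 6 (tail of 0 descent steps not counted)

6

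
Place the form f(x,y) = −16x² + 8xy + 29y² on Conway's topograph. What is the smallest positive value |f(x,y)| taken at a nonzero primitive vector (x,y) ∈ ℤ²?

descent: ρ → (29,-8,-16)
descent: ρ → (-16,40,5)  [lands on river]
river: ρ → (5,40,-16)
river: ρ → (-16,24,21)
river: ρ → (21,18,-19)
river: ρ → (-19,20,20)
river: ρ → (20,20,-19)
river: ρ → (-19,18,21)
river: ρ → (21,24,-16)
closes: descent 2, river 8
min |a| on river = 5

5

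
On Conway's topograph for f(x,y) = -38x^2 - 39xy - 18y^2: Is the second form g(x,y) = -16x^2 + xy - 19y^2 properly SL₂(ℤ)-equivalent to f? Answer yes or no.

D₁ = -1215, D₂ = -1215
f is negative-definite; reduce −f:
−f: translate: b→-37 (≡39 mod 76), so (38,39,18)→(38,-37,17)
−f: flip: (38,-37,17)→(17,37,38)
−f: translate: b→3 (≡37 mod 34), so (17,37,38)→(17,3,18)
−f: reduced (well bottom): (17,3,18) with a≤c, −a<b≤a
flip sign back: reduced form of f is (-17,-3,-18)
g is negative-definite; reduce −g:
−g: reduced (well bottom): (16,-1,19) with a≤c, −a<b≤a
flip sign back: reduced form of g is (-16,1,-19)
reduced forms (-17, -3, -18) vs (-16, 1, -19) ⇒ inequivalent

no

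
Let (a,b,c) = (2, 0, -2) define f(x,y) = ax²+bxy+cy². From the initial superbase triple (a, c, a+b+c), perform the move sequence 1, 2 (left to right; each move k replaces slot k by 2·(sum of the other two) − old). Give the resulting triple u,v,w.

start (2,-2,0) = (f(1,0),f(0,1),f(1,1))
replace slot 1: 2·((-2)+0) − 2 = -6 → (-6,-2,0)
replace slot 2: 2·((-6)+0) − (-2) = -10 → (-6,-10,0)

-6,-10,0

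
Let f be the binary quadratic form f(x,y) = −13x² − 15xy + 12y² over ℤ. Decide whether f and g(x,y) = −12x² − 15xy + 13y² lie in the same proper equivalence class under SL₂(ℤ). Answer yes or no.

D₁ = 849, D₂ = 849
river cycle of f (length 34): (12, 15, -13), (-13, 11, 14), (14, 17, -10), (-10, 23, 8), (8, 25, -7), (-7, 17, 20), (20, 23, -4), (-4, 25, 14), (14, 3, -15), (-15, 27, 2), … (24 more)
river cycle of g (length 34): (13, 15, -12), (-12, 9, 16), (16, 23, -5), (-5, 27, 6), (6, 21, -17), (-17, 13, 10), (10, 27, -3), (-3, 27, 10), (10, 13, -17), (-17, 21, 6), … (24 more)
cycles differ ⇒ inequivalent

no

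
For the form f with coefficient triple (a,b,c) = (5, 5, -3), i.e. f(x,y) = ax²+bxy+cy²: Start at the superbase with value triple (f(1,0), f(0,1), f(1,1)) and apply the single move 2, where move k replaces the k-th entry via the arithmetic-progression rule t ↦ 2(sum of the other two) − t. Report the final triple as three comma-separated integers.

start (5,-3,7) = (f(1,0),f(0,1),f(1,1))
replace slot 2: 2·(5+7) − (-3) = 27 → (5,27,7)

5,27,7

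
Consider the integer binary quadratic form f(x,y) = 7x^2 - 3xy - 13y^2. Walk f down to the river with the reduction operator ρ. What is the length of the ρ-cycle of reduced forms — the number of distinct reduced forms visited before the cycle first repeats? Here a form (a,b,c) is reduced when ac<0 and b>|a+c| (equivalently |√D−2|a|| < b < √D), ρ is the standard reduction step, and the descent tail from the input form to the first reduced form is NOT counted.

D = 373, ⌊√D⌋ = 19
descent: ρ → (-13,3,7)
descent: ρ → (7,11,-9)  [lands on river]
river: ρ → (-9,7,9)
river: ρ → (9,11,-7)
river: ρ → (-7,17,3)
river: ρ → (3,19,-1)
river: ρ → (-1,19,3)
river: ρ → (3,17,-7)
river: ρ → (-7,11,9)
river: ρ → (9,7,-9)
river: ρ → (-9,11,7)
river: ρ → (7,17,-3)
river: ρ → (-3,19,1)
river: ρ → (1,19,-3)
river: ρ → (-3,17,7)
ρ-cycle length = 14 (tail of 2 descent steps not counted)

14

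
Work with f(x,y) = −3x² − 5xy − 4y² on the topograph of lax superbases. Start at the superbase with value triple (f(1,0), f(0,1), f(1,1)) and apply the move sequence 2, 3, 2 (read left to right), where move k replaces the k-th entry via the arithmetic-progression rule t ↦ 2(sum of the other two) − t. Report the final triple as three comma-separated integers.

start (-3,-4,-12) = (f(1,0),f(0,1),f(1,1))
replace slot 2: 2·((-3)+(-12)) − (-4) = -26 → (-3,-26,-12)
replace slot 3: 2·((-3)+(-26)) − (-12) = -46 → (-3,-26,-46)
replace slot 2: 2·((-3)+(-46)) − (-26) = -72 → (-3,-72,-46)

-3,-72,-46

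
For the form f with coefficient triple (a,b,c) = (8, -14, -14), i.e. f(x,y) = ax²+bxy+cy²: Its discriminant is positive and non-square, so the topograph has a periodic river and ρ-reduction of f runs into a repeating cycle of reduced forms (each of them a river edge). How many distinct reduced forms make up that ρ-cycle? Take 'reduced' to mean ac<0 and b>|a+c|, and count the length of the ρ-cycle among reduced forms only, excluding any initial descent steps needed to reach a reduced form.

D = 644, ⌊√D⌋ = 25
descent: ρ → (-14,14,8)  [lands on river]
river: ρ → (8,18,-10)
river: ρ → (-10,22,4)
river: ρ → (4,18,-20)
river: ρ → (-20,22,2)
river: ρ → (2,22,-20)
river: ρ → (-20,18,4)
river: ρ → (4,22,-10)
river: ρ → (-10,18,8)
river: ρ → (8,14,-14)
ρ-cycle length = 10 (tail of 1 descent step not counted)

10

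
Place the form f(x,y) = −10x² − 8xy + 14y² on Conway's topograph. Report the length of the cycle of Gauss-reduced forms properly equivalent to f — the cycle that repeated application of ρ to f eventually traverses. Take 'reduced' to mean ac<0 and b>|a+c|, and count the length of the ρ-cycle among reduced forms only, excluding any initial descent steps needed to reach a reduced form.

D = 624, ⌊√D⌋ = 24
descent: ρ → (14,8,-10)  [lands on river]
river: ρ → (-10,12,12)
river: ρ → (12,12,-10)
river: ρ → (-10,8,14)
river: ρ → (14,20,-4)
river: ρ → (-4,20,14)
ρ-cycle length = 6 (tail of 1 descent step not counted)

6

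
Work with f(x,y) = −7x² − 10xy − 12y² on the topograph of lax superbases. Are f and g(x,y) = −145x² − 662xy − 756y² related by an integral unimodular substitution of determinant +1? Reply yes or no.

D₁ = -236, D₂ = -236
f is negative-definite; reduce −f:
−f: translate: b→-4 (≡10 mod 14), so (7,10,12)→(7,-4,9)
−f: reduced (well bottom): (7,-4,9) with a≤c, −a<b≤a
flip sign back: reduced form of f is (-7,4,-9)
g is negative-definite; reduce −g:
−g: translate: b→82 (≡662 mod 290), so (145,662,756)→(145,82,12)
−g: flip: (145,82,12)→(12,-82,145)
−g: translate: b→-10 (≡-82 mod 24), so (12,-82,145)→(12,-10,7)
−g: flip: (12,-10,7)→(7,10,12)
−g: translate: b→-4 (≡10 mod 14), so (7,10,12)→(7,-4,9)
−g: reduced (well bottom): (7,-4,9) with a≤c, −a<b≤a
flip sign back: reduced form of g is (-7,4,-9)
reduced forms (-7, 4, -9) vs (-7, 4, -9) ⇒ equivalent

yes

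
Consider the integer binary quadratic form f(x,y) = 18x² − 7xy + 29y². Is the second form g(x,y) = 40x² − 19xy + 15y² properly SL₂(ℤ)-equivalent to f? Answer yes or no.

D₁ = -2039, D₂ = -2039
f: reduced (well bottom): (18,-7,29) with a≤c, −a<b≤a
g: flip: (40,-19,15)→(15,19,40)
g: translate: b→-11 (≡19 mod 30), so (15,19,40)→(15,-11,36)
g: reduced (well bottom): (15,-11,36) with a≤c, −a<b≤a
reduced forms (18, -7, 29) vs (15, -11, 36) ⇒ inequivalent

no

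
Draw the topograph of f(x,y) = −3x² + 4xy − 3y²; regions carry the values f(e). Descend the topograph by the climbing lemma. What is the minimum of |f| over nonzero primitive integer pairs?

translate: b→2 (≡-4 mod 6), so (3,-4,3)→(3,2,2)
flip: (3,2,2)→(2,-2,3)
translate: b→2 (≡-2 mod 4), so (2,-2,3)→(2,2,3)
reduced (well bottom): (2,2,3) with a≤c, −a<b≤a
well minimum |f| = |-2| = 2 (negative-definite)

2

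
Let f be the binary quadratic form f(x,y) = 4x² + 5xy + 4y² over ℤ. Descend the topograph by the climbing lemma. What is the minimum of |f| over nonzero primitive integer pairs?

translate: b→-3 (≡5 mod 8), so (4,5,4)→(4,-3,3)
flip: (4,-3,3)→(3,3,4)
reduced (well bottom): (3,3,4) with a≤c, −a<b≤a
well minimum = a = 3

3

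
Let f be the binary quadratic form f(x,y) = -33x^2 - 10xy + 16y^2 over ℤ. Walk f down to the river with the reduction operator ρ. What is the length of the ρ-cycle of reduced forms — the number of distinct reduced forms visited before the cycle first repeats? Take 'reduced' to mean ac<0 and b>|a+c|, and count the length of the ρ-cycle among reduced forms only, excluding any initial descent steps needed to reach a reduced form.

D = 2212, ⌊√D⌋ = 47
descent: ρ → (16,42,-7)  [lands on river]
river: ρ → (-7,42,16)
river: ρ → (16,22,-27)
river: ρ → (-27,32,11)
river: ρ → (11,34,-24)
river: ρ → (-24,14,21)
river: ρ → (21,28,-17)
river: ρ → (-17,40,9)
river: ρ → (9,32,-33)
river: ρ → (-33,34,8)
river: ρ → (8,46,-3)
river: ρ → (-3,44,23)
river: ρ → (23,2,-24)
river: ρ → (-24,46,1)
river: ρ → (1,46,-24)
river: ρ → (-24,2,23)
river: ρ → (23,44,-3)
river: ρ → (-3,46,8)
river: ρ → (8,34,-33)
river: ρ → (-33,32,9)
river: ρ → (9,40,-17)
river: ρ → (-17,28,21)
river: ρ → (21,14,-24)
river: ρ → (-24,34,11)
river: ρ → (11,32,-27)
river: ρ → (-27,22,16)
ρ-cycle length = 26 (tail of 1 descent step not counted)

26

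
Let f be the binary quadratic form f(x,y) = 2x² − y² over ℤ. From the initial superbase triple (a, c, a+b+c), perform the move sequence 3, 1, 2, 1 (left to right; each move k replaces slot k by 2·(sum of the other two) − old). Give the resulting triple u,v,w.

start (2,-1,1) = (f(1,0),f(0,1),f(1,1))
replace slot 3: 2·(2+(-1)) − 1 = 1 → (2,-1,1)
replace slot 1: 2·((-1)+1) − 2 = -2 → (-2,-1,1)
replace slot 2: 2·((-2)+1) − (-1) = -1 → (-2,-1,1)
replace slot 1: 2·((-1)+1) − (-2) = 2 → (2,-1,1)

2,-1,1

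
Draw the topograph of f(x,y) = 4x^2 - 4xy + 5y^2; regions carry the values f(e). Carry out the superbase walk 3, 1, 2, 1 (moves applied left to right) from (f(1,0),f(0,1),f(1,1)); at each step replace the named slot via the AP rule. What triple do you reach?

start (4,5,5) = (f(1,0),f(0,1),f(1,1))
replace slot 3: 2·(4+5) − 5 = 13 → (4,5,13)
replace slot 1: 2·(5+13) − 4 = 32 → (32,5,13)
replace slot 2: 2·(32+13) − 5 = 85 → (32,85,13)
replace slot 1: 2·(85+13) − 32 = 164 → (164,85,13)

164,85,13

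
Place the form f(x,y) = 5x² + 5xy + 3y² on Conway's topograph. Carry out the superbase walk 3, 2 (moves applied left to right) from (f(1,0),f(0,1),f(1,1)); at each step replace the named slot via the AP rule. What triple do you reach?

start (5,3,13) = (f(1,0),f(0,1),f(1,1))
replace slot 3: 2·(5+3) − 13 = 3 → (5,3,3)
replace slot 2: 2·(5+3) − 3 = 13 → (5,13,3)

5,13,3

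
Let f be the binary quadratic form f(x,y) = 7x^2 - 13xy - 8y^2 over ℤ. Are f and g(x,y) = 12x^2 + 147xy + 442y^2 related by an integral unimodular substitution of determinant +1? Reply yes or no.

D₁ = 393, D₂ = 393
river cycle of f (length 16): (-8, 13, 7), (7, 15, -6), (-6, 9, 13), (13, 17, -2), (-2, 19, 4), (4, 13, -14), (-14, 15, 3), (3, 15, -14), (-14, 13, 4), (4, 19, -2), … (6 more)
river cycle of g (length 16): (-8, 13, 7), (7, 15, -6), (-6, 9, 13), (13, 17, -2), (-2, 19, 4), (4, 13, -14), (-14, 15, 3), (3, 15, -14), (-14, 13, 4), (4, 19, -2), … (6 more)
cycles coincide ⇒ equivalent

yes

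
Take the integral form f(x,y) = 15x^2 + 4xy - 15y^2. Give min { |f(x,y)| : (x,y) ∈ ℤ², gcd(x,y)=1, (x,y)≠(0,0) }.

river: ρ → (-15,26,4)
river: ρ → (4,30,-1)
river: ρ → (-1,30,4)
river: ρ → (4,26,-15)
river: ρ → (-15,4,15)
river: ρ → (15,26,-4)
river: ρ → (-4,30,1)
river: ρ → (1,30,-4)
river: ρ → (-4,26,15)
river: ρ → (15,4,-15)
closes: descent 0, river 10
min |a| on river = 1

1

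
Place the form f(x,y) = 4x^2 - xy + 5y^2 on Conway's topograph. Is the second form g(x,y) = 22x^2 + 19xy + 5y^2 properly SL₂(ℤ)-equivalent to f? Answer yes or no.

D₁ = -79, D₂ = -79
f: reduced (well bottom): (4,-1,5) with a≤c, −a<b≤a
g: flip: (22,19,5)→(5,-19,22)
g: translate: b→1 (≡-19 mod 10), so (5,-19,22)→(5,1,4)
g: flip: (5,1,4)→(4,-1,5)
g: reduced (well bottom): (4,-1,5) with a≤c, −a<b≤a
reduced forms (4, -1, 5) vs (4, -1, 5) ⇒ equivalent

yes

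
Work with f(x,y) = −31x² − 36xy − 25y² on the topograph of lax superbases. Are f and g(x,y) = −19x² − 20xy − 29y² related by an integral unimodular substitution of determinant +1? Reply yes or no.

D₁ = -1804, D₂ = -1804
f is negative-definite; reduce −f:
−f: translate: b→-26 (≡36 mod 62), so (31,36,25)→(31,-26,20)
−f: flip: (31,-26,20)→(20,26,31)
−f: translate: b→-14 (≡26 mod 40), so (20,26,31)→(20,-14,25)
−f: reduced (well bottom): (20,-14,25) with a≤c, −a<b≤a
flip sign back: reduced form of f is (-20,14,-25)
g is negative-definite; reduce −g:
−g: translate: b→-18 (≡20 mod 38), so (19,20,29)→(19,-18,28)
−g: reduced (well bottom): (19,-18,28) with a≤c, −a<b≤a
flip sign back: reduced form of g is (-19,18,-28)
reduced forms (-20, 14, -25) vs (-19, 18, -28) ⇒ inequivalent

no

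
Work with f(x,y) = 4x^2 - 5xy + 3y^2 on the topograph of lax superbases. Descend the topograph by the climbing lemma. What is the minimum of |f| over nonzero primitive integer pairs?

translate: b→3 (≡-5 mod 8), so (4,-5,3)→(4,3,2)
flip: (4,3,2)→(2,-3,4)
translate: b→1 (≡-3 mod 4), so (2,-3,4)→(2,1,3)
reduced (well bottom): (2,1,3) with a≤c, −a<b≤a
well minimum = a = 2

2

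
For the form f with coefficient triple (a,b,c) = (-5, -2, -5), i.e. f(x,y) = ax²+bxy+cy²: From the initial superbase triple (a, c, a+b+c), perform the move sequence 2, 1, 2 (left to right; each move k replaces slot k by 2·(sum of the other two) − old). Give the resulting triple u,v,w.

start (-5,-5,-12) = (f(1,0),f(0,1),f(1,1))
replace slot 2: 2·((-5)+(-12)) − (-5) = -29 → (-5,-29,-12)
replace slot 1: 2·((-29)+(-12)) − (-5) = -77 → (-77,-29,-12)
replace slot 2: 2·((-77)+(-12)) − (-29) = -149 → (-77,-149,-12)

-77,-149,-12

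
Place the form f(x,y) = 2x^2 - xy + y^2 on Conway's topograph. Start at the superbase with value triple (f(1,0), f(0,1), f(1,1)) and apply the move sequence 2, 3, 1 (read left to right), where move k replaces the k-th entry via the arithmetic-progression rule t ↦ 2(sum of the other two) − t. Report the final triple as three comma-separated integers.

start (2,1,2) = (f(1,0),f(0,1),f(1,1))
replace slot 2: 2·(2+2) − 1 = 7 → (2,7,2)
replace slot 3: 2·(2+7) − 2 = 16 → (2,7,16)
replace slot 1: 2·(7+16) − 2 = 44 → (44,7,16)

44,7,16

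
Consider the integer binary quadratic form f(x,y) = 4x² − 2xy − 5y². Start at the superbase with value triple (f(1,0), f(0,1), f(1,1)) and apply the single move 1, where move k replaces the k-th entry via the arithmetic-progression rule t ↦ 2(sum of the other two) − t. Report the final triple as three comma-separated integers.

start (4,-5,-3) = (f(1,0),f(0,1),f(1,1))
replace slot 1: 2·((-5)+(-3)) − 4 = -20 → (-20,-5,-3)

-20,-5,-3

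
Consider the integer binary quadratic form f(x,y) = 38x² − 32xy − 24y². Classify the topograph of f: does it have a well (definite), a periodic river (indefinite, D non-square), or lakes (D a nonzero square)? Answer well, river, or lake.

D = b²−4ac = (-32)² − 4·38·(-24) = 4672
D > 0 non-square ⇒ indefinite ⇒ periodic river

river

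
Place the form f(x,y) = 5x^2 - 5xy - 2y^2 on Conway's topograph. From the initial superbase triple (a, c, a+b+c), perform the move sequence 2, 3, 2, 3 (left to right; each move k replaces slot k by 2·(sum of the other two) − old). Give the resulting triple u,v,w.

start (5,-2,-2) = (f(1,0),f(0,1),f(1,1))
replace slot 2: 2·(5+(-2)) − (-2) = 8 → (5,8,-2)
replace slot 3: 2·(5+8) − (-2) = 28 → (5,8,28)
replace slot 2: 2·(5+28) − 8 = 58 → (5,58,28)
replace slot 3: 2·(5+58) − 28 = 98 → (5,58,98)

5,58,98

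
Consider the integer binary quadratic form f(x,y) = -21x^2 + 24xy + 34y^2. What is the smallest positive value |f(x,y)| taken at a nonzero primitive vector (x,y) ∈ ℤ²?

river: ρ → (34,44,-11)
river: ρ → (-11,44,34)
river: ρ → (34,24,-21)
river: ρ → (-21,18,37)
river: ρ → (37,56,-2)
river: ρ → (-2,56,37)
river: ρ → (37,18,-21)
river: ρ → (-21,24,34)
closes: descent 0, river 8
min |a| on river = 2

2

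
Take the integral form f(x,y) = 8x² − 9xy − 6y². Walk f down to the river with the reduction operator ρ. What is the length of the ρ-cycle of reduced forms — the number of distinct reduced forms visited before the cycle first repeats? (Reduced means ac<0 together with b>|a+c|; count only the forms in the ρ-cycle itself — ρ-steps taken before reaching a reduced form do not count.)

D = 273, ⌊√D⌋ = 16
descent: ρ → (-6,9,8)  [lands on river]
river: ρ → (8,7,-7)
river: ρ → (-7,7,8)
river: ρ → (8,9,-6)
river: ρ → (-6,15,2)
river: ρ → (2,13,-13)
river: ρ → (-13,13,2)
river: ρ → (2,15,-6)
ρ-cycle length = 8 (tail of 1 descent step not counted)

8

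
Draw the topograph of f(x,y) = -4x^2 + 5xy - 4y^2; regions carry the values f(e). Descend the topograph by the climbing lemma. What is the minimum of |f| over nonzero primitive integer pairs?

translate: b→3 (≡-5 mod 8), so (4,-5,4)→(4,3,3)
flip: (4,3,3)→(3,-3,4)
translate: b→3 (≡-3 mod 6), so (3,-3,4)→(3,3,4)
reduced (well bottom): (3,3,4) with a≤c, −a<b≤a
well minimum |f| = |-3| = 3 (negative-definite)

3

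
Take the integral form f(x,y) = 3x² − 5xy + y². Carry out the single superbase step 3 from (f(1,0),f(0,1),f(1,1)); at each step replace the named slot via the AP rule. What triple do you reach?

start (3,1,-1) = (f(1,0),f(0,1),f(1,1))
replace slot 3: 2·(3+1) − (-1) = 9 → (3,1,9)

3,1,9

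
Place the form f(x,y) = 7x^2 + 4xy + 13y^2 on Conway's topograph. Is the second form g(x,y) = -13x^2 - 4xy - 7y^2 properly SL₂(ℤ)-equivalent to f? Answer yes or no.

D₁ = -348, D₂ = -348
f: reduced (well bottom): (7,4,13) with a≤c, −a<b≤a
g is negative-definite; reduce −g:
−g: flip: (13,4,7)→(7,-4,13)
−g: reduced (well bottom): (7,-4,13) with a≤c, −a<b≤a
flip sign back: reduced form of g is (-7,4,-13)
reduced forms (7, 4, 13) vs (-7, 4, -13) ⇒ inequivalent

no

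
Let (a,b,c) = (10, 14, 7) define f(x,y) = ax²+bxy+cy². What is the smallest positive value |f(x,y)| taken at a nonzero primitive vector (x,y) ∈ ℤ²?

translate: b→-6 (≡14 mod 20), so (10,14,7)→(10,-6,3)
flip: (10,-6,3)→(3,6,10)
translate: b→0 (≡6 mod 6), so (3,6,10)→(3,0,7)
reduced (well bottom): (3,0,7) with a≤c, −a<b≤a
well minimum = a = 3

3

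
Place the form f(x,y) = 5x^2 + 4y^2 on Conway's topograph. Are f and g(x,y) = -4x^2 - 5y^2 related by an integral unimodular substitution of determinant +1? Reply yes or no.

D₁ = -80, D₂ = -80
f: flip: (5,0,4)→(4,0,5)
f: reduced (well bottom): (4,0,5) with a≤c, −a<b≤a
g is negative-definite; reduce −g:
−g: reduced (well bottom): (4,0,5) with a≤c, −a<b≤a
flip sign back: reduced form of g is (-4,0,-5)
reduced forms (4, 0, 5) vs (-4, 0, -5) ⇒ inequivalent

no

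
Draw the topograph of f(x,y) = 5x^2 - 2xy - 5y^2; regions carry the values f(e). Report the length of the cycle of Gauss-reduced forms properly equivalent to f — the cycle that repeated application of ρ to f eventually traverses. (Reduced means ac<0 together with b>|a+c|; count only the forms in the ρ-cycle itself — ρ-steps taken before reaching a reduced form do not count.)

D = 104, ⌊√D⌋ = 10
descent: ρ → (-5,2,5)  [lands on river]
river: ρ → (5,8,-2)
river: ρ → (-2,8,5)
river: ρ → (5,2,-5)
river: ρ → (-5,8,2)
river: ρ → (2,8,-5)
ρ-cycle length = 6 (tail of 1 descent step not counted)

6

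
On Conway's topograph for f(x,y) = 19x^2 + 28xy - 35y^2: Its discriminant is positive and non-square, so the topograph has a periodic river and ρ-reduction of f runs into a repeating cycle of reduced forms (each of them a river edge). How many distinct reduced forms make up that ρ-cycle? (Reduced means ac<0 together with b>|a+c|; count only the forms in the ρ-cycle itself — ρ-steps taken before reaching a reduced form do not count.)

D = 3444, ⌊√D⌋ = 58
river: ρ → (-35,42,12)
river: ρ → (12,54,-11)
river: ρ → (-11,56,7)
river: ρ → (7,56,-11)
river: ρ → (-11,54,12)
river: ρ → (12,42,-35)
river: ρ → (-35,28,19)
river: ρ → (19,48,-15)
river: ρ → (-15,42,28)
river: ρ → (28,14,-29)
river: ρ → (-29,44,13)
river: ρ → (13,34,-44)
river: ρ → (-44,54,3)
river: ρ → (3,54,-44)
river: ρ → (-44,34,13)
river: ρ → (13,44,-29)
river: ρ → (-29,14,28)
river: ρ → (28,42,-15)
river: ρ → (-15,48,19)
river: ρ → (19,28,-35)
ρ-cycle length = 20 (tail of 0 descent steps not counted)

20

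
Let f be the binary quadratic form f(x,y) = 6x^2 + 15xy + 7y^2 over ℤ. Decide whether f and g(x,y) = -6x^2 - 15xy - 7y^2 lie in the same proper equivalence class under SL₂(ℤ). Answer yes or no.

D₁ = 57, D₂ = 57
river cycle of f (length 6): (-2, 5, 4), (4, 3, -3), (-3, 3, 4), (4, 5, -2), (-2, 7, 1), (1, 7, -2)
river cycle of g (length 6): (2, 7, -1), (-1, 7, 2), (2, 5, -4), (-4, 3, 3), (3, 3, -4), (-4, 5, 2)
cycles differ ⇒ inequivalent

no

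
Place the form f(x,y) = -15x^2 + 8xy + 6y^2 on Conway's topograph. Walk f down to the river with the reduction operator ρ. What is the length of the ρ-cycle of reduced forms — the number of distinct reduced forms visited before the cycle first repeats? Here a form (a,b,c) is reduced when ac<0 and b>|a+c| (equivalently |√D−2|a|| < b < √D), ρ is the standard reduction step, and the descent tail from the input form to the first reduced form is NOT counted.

D = 424, ⌊√D⌋ = 20
descent: ρ → (6,16,-7)  [lands on river]
river: ρ → (-7,12,10)
river: ρ → (10,8,-9)
river: ρ → (-9,10,9)
river: ρ → (9,8,-10)
river: ρ → (-10,12,7)
river: ρ → (7,16,-6)
river: ρ → (-6,20,1)
river: ρ → (1,20,-6)
river: ρ → (-6,16,7)
river: ρ → (7,12,-10)
river: ρ → (-10,8,9)
river: ρ → (9,10,-9)
river: ρ → (-9,8,10)
river: ρ → (10,12,-7)
river: ρ → (-7,16,6)
river: ρ → (6,20,-1)
river: ρ → (-1,20,6)
ρ-cycle length = 18 (tail of 1 descent step not counted)

18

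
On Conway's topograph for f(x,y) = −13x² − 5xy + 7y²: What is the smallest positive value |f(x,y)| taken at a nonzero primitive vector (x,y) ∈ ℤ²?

descent: ρ → (7,19,-1)  [lands on river]
river: ρ → (-1,19,7)
river: ρ → (7,9,-11)
river: ρ → (-11,13,5)
river: ρ → (5,17,-5)
river: ρ → (-5,13,11)
river: ρ → (11,9,-7)
river: ρ → (-7,19,1)
river: ρ → (1,19,-7)
river: ρ → (-7,9,11)
river: ρ → (11,13,-5)
river: ρ → (-5,17,5)
river: ρ → (5,13,-11)
river: ρ → (-11,9,7)
closes: descent 1, river 14
min |a| on river = 1

1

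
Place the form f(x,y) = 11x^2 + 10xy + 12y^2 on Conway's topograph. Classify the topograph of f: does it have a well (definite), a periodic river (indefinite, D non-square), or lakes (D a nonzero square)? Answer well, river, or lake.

D = b²−4ac = 10² − 4·11·12 = -428
D < 0 ⇒ definite ⇒ every region one sign ⇒ single well

well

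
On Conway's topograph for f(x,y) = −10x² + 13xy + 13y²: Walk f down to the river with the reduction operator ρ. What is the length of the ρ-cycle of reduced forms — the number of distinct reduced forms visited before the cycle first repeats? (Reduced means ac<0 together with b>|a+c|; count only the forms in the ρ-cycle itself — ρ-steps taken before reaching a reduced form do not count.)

D = 689, ⌊√D⌋ = 26
river: ρ → (13,13,-10)
river: ρ → (-10,7,16)
river: ρ → (16,25,-1)
river: ρ → (-1,25,16)
river: ρ → (16,7,-10)
river: ρ → (-10,13,13)
ρ-cycle length = 6 (tail of 0 descent steps not counted)

6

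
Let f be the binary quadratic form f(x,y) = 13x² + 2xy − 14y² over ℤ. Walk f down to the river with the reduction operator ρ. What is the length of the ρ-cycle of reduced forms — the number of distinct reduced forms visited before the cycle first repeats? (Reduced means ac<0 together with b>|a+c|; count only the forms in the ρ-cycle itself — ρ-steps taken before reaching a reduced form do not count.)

D = 732, ⌊√D⌋ = 27
river: ρ → (-14,26,1)
river: ρ → (1,26,-14)
river: ρ → (-14,2,13)
river: ρ → (13,24,-3)
river: ρ → (-3,24,13)
river: ρ → (13,2,-14)
ρ-cycle length = 6 (tail of 0 descent steps not counted)

6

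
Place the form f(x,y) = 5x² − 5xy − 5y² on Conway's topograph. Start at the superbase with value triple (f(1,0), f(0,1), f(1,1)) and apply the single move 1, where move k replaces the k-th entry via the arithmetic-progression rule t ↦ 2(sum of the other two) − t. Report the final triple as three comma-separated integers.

start (5,-5,-5) = (f(1,0),f(0,1),f(1,1))
replace slot 1: 2·((-5)+(-5)) − 5 = -25 → (-25,-5,-5)

-25,-5,-5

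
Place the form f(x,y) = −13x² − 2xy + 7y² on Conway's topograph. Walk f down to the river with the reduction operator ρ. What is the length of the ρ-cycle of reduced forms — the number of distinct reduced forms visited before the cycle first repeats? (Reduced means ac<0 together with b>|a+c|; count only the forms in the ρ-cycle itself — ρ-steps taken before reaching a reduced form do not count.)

D = 368, ⌊√D⌋ = 19
descent: ρ → (7,16,-4)  [lands on river]
river: ρ → (-4,16,7)
river: ρ → (7,12,-8)
river: ρ → (-8,4,11)
river: ρ → (11,18,-1)
river: ρ → (-1,18,11)
river: ρ → (11,4,-8)
river: ρ → (-8,12,7)
ρ-cycle length = 8 (tail of 1 descent step not counted)

8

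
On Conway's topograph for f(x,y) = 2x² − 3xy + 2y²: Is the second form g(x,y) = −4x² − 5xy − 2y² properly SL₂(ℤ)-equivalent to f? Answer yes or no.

D₁ = -7, D₂ = -7
f: translate: b→1 (≡-3 mod 4), so (2,-3,2)→(2,1,1)
f: flip: (2,1,1)→(1,-1,2)
f: translate: b→1 (≡-1 mod 2), so (1,-1,2)→(1,1,2)
f: reduced (well bottom): (1,1,2) with a≤c, −a<b≤a
g is negative-definite; reduce −g:
−g: translate: b→-3 (≡5 mod 8), so (4,5,2)→(4,-3,1)
−g: flip: (4,-3,1)→(1,3,4)
−g: translate: b→1 (≡3 mod 2), so (1,3,4)→(1,1,2)
−g: reduced (well bottom): (1,1,2) with a≤c, −a<b≤a
flip sign back: reduced form of g is (-1,-1,-2)
reduced forms (1, 1, 2) vs (-1, -1, -2) ⇒ inequivalent

no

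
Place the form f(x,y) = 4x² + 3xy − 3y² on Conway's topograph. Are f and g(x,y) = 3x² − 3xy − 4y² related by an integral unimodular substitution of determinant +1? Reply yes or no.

D₁ = 57, D₂ = 57
river cycle of f (length 6): (-3, 3, 4), (4, 5, -2), (-2, 7, 1), (1, 7, -2), (-2, 5, 4), (4, 3, -3)
river cycle of g (length 6): (-4, 3, 3), (3, 3, -4), (-4, 5, 2), (2, 7, -1), (-1, 7, 2), (2, 5, -4)
cycles differ ⇒ inequivalent

no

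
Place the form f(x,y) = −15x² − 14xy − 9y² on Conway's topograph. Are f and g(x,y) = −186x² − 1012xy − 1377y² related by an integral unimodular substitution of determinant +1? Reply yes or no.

D₁ = -344, D₂ = -344
f is negative-definite; reduce −f:
−f: flip: (15,14,9)→(9,-14,15)
−f: translate: b→4 (≡-14 mod 18), so (9,-14,15)→(9,4,10)
−f: reduced (well bottom): (9,4,10) with a≤c, −a<b≤a
flip sign back: reduced form of f is (-9,-4,-10)
g is negative-definite; reduce −g:
−g: translate: b→-104 (≡1012 mod 372), so (186,1012,1377)→(186,-104,15)
−g: flip: (186,-104,15)→(15,104,186)
−g: translate: b→14 (≡104 mod 30), so (15,104,186)→(15,14,9)
−g: flip: (15,14,9)→(9,-14,15)
−g: translate: b→4 (≡-14 mod 18), so (9,-14,15)→(9,4,10)
−g: reduced (well bottom): (9,4,10) with a≤c, −a<b≤a
flip sign back: reduced form of g is (-9,-4,-10)
reduced forms (-9, -4, -10) vs (-9, -4, -10) ⇒ equivalent

yes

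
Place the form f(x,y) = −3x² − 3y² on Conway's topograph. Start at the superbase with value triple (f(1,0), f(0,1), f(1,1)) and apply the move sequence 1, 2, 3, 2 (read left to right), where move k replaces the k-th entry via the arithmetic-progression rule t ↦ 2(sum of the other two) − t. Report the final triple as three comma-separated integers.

start (-3,-3,-6) = (f(1,0),f(0,1),f(1,1))
replace slot 1: 2·((-3)+(-6)) − (-3) = -15 → (-15,-3,-6)
replace slot 2: 2·((-15)+(-6)) − (-3) = -39 → (-15,-39,-6)
replace slot 3: 2·((-15)+(-39)) − (-6) = -102 → (-15,-39,-102)
replace slot 2: 2·((-15)+(-102)) − (-39) = -195 → (-15,-195,-102)

-15,-195,-102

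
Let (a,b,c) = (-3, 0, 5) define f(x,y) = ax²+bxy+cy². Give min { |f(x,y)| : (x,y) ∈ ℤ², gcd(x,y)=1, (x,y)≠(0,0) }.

descent: ρ → (5,0,-3)
descent: ρ → (-3,6,2)  [lands on river]
river: ρ → (2,6,-3)
closes: descent 2, river 2
min |a| on river = 2

2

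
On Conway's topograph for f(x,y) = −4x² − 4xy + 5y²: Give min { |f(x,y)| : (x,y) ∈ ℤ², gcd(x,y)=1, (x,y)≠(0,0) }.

descent: ρ → (5,4,-4)  [lands on river]
river: ρ → (-4,4,5)
river: ρ → (5,6,-3)
river: ρ → (-3,6,5)
closes: descent 1, river 4
min |a| on river = 3

3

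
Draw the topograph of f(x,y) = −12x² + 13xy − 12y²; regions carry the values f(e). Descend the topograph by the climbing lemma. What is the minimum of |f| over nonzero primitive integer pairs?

translate: b→11 (≡-13 mod 24), so (12,-13,12)→(12,11,11)
flip: (12,11,11)→(11,-11,12)
translate: b→11 (≡-11 mod 22), so (11,-11,12)→(11,11,12)
reduced (well bottom): (11,11,12) with a≤c, −a<b≤a
well minimum |f| = |-11| = 11 (negative-definite)

11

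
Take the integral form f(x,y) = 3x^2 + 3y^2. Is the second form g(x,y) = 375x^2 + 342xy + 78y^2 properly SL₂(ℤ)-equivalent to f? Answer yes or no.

D₁ = -36, D₂ = -36
f: reduced (well bottom): (3,0,3) with a≤c, −a<b≤a
g: flip: (375,342,78)→(78,-342,375)
g: translate: b→-30 (≡-342 mod 156), so (78,-342,375)→(78,-30,3)
g: flip: (78,-30,3)→(3,30,78)
g: translate: b→0 (≡30 mod 6), so (3,30,78)→(3,0,3)
g: reduced (well bottom): (3,0,3) with a≤c, −a<b≤a
reduced forms (3, 0, 3) vs (3, 0, 3) ⇒ equivalent

yes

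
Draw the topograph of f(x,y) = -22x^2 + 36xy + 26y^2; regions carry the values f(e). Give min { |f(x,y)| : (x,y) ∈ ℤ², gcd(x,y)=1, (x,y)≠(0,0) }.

river: ρ → (26,16,-32)
river: ρ → (-32,48,10)
river: ρ → (10,52,-22)
river: ρ → (-22,36,26)
closes: descent 0, river 4
min |a| on river = 10

10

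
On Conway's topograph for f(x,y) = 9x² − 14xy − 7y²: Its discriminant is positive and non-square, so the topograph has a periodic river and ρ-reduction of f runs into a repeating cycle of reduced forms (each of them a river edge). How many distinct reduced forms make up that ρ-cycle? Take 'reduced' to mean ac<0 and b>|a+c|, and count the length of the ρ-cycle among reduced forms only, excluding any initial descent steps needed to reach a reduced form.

D = 448, ⌊√D⌋ = 21
descent: ρ → (-7,14,9)  [lands on river]
river: ρ → (9,4,-12)
river: ρ → (-12,20,1)
river: ρ → (1,20,-12)
river: ρ → (-12,4,9)
river: ρ → (9,14,-7)
ρ-cycle length = 6 (tail of 1 descent step not counted)

6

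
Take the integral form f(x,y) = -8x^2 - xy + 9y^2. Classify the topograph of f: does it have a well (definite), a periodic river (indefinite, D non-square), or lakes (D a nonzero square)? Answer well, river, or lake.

D = b²−4ac = (-1)² − 4·(-8)·9 = 289
D = 17² is a perfect square ⇒ form factors over ℤ ⇒ lakes

lake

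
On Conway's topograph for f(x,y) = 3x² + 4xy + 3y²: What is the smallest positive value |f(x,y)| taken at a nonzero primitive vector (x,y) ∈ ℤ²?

translate: b→-2 (≡4 mod 6), so (3,4,3)→(3,-2,2)
flip: (3,-2,2)→(2,2,3)
reduced (well bottom): (2,2,3) with a≤c, −a<b≤a
well minimum = a = 2

2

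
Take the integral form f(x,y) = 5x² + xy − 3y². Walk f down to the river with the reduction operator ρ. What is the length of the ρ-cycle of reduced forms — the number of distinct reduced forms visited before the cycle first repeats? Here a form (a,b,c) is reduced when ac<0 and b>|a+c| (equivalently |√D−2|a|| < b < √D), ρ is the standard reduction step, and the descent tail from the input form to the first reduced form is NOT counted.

D = 61, ⌊√D⌋ = 7
descent: ρ → (-3,5,3)  [lands on river]
river: ρ → (3,7,-1)
river: ρ → (-1,7,3)
river: ρ → (3,5,-3)
river: ρ → (-3,7,1)
river: ρ → (1,7,-3)
ρ-cycle length = 6 (tail of 1 descent step not counted)

6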